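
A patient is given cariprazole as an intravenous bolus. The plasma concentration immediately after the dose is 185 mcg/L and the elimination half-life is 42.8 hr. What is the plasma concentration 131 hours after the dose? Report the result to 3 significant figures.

22.2 mcg/L

k = ln 2 / 42.8 = 0.01620 hr⁻¹
C(t) = C₀ e^(−kt) = 185 × e^(−0.01620 × 131) = 185 × e^(−2.122) = 185 × 0.1198 ≈ 22.2 mcg/L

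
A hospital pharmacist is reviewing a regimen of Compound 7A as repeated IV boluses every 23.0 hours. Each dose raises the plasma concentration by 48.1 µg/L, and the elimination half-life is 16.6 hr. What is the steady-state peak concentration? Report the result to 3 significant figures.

k = ln 2 / 16.6 = 0.04176 hr⁻¹
Fraction remaining after one interval: e^(−kτ) = e^(−0.04176 × 23.0) = 0.3827
R = 1 / (1 − 0.3827) = 1.620
Css,max = 48.1 × 1.620 ≈ 77.9 µg/L

77.9 µg/L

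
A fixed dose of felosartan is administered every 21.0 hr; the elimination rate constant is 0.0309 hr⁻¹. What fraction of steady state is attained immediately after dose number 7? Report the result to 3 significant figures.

f_n = 1 − e^(−nkτ) = 1 − e^(−7 × 0.03090 × 21.0) = 1 − e^(−4.542) = 1 − 0.01065 ≈ 0.989

0.989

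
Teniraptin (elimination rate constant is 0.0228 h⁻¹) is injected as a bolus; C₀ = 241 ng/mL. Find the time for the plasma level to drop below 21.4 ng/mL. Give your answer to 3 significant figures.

106 hours

C(t) = C₀ e^(−kt)  ⇒  t = ln(C₀/C) / k
t = ln(241/21.4) / 0.02280 = 2.421 / 0.02280 ≈ 106 hours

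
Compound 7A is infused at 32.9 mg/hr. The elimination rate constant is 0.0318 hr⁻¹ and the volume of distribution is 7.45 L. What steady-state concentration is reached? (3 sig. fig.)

CL = k · V = 0.0318 × 7.45 = 0.2369 L/hr
Css = rate / CL = 32.9 / 0.2369 ≈ 139 µg/mL

139 µg/mL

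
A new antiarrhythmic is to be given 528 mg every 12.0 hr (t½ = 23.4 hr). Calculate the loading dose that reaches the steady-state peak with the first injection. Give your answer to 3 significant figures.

1770 mg

k = ln 2 / 23.4 = 0.02962 hr⁻¹
Accumulation ratio R = 1 / (1 − e^(−kτ)) = 1 / (1 − e^(−0.02962×12.0)) = 1 / (1 − 0.7009) = 3.343
Loading dose = maintenance dose × R = 528 × 3.343 ≈ 1770 mg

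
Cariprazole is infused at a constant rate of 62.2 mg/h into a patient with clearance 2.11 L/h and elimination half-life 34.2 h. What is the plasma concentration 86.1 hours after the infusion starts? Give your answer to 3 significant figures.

24.3 µg/mL

Css = rate / CL = 62.2 / 2.11 = 29.48 µg/mL
k = ln 2 / 34.2 = 0.02027 h⁻¹
C(t) = Css (1 − e^(−kt)) = 29.48 × (1 − e^(−1.745)) = 29.48 × 0.8254 ≈ 24.3 µg/mL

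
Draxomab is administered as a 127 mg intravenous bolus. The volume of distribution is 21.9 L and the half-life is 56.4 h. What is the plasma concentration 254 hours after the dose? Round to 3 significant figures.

0.256 µg/mL

C₀ = dose / V = 127 / 21.9 = 5.799 µg/mL
k = ln 2 / 56.4 = 0.01229 h⁻¹
C(t) = C₀ e^(−kt) = 5.799 × e^(−0.01229 × 254) = 5.799 × e^(−3.122) = 5.799 × 0.04409 ≈ 0.256 µg/mL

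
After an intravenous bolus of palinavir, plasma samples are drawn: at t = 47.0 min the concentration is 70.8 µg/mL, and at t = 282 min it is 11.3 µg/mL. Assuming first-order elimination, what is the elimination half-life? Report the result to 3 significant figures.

88.8 minutes

k = ln(C₁/C₂) / (t₂ − t₁) = ln(70.8/11.3) / (282 − 47.0)
  = 1.835 / 235.0 = 0.007809 min⁻¹
t½ = ln 2 / k = ln 2 / 0.007809 ≈ 88.8 minutes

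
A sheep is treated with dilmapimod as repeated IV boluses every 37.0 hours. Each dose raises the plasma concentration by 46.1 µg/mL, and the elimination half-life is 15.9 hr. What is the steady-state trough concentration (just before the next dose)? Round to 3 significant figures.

11.5 µg/mL

k = ln 2 / 15.9 = 0.04359 hr⁻¹
Fraction remaining after one interval: e^(−kτ) = e^(−0.04359 × 37.0) = 0.1993
R = 1 / (1 − 0.1993) = 1.249
Css,max = 46.1 × 1.249 = 57.57 µg/mL
Css,min = Css,max × e^(−kτ) = 57.57 × 0.1993 ≈ 11.5 µg/mL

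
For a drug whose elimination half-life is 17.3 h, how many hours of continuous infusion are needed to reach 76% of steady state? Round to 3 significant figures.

k = ln 2 / 17.3 = 0.04007 h⁻¹
f = 1 − e^(−kt)  ⇒  t = −ln(1 − f) / k
t = −ln(1 − 0.76) / 0.04007 = 1.427 / 0.04007 ≈ 35.6 hours

35.6 hours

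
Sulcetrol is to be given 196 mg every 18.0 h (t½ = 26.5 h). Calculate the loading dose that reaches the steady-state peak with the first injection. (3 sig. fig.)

522 mg

k = ln 2 / 26.5 = 0.02616 h⁻¹
Accumulation ratio R = 1 / (1 − e^(−kτ)) = 1 / (1 − e^(−0.02616×18.0)) = 1 / (1 − 0.6245) = 2.663
Loading dose = maintenance dose × R = 196 × 2.663 ≈ 522 mg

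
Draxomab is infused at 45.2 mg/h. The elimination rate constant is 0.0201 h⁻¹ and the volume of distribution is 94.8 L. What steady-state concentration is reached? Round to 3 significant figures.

23.7 µg/mL

CL = k · V = 0.0201 × 94.8 = 1.905 L/h
Css = rate / CL = 45.2 / 1.905 ≈ 23.7 µg/mL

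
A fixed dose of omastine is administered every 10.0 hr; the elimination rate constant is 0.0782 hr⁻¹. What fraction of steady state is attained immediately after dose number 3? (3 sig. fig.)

0.904

f_n = 1 − e^(−nkτ) = 1 − e^(−3 × 0.07820 × 10.0) = 1 − e^(−2.346) = 1 − 0.09575 ≈ 0.904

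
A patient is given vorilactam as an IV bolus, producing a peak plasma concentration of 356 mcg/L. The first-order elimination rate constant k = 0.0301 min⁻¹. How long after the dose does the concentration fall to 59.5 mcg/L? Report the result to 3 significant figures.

C(t) = C₀ e^(−kt)  ⇒  t = ln(C₀/C) / k
t = ln(356/59.5) / 0.03010 = 1.789 / 0.03010 ≈ 59.4 minutes

59.4 minutes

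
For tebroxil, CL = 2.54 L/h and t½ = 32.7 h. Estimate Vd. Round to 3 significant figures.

120 L

k = ln 2 / t½ = ln 2 / 32.7 = 0.02120 h⁻¹
V = CL / k = 2.54 / 0.02120 ≈ 120 L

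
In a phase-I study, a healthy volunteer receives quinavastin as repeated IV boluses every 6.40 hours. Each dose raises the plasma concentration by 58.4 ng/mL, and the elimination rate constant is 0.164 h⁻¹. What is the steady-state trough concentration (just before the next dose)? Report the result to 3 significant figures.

Fraction remaining after one interval: e^(−kτ) = e^(−0.1640 × 6.40) = 0.3501
R = 1 / (1 − 0.3501) = 1.539
Css,max = 58.4 × 1.539 = 89.86 ng/mL
Css,min = Css,max × e^(−kτ) = 89.86 × 0.3501 ≈ 31.5 ng/mL

31.5 ng/mL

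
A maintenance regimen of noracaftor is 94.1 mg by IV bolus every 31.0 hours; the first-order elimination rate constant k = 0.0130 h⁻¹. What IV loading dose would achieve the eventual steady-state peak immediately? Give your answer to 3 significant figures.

284 mg

Accumulation ratio R = 1 / (1 − e^(−kτ)) = 1 / (1 − e^(−0.01300×31.0)) = 1 / (1 − 0.6683) = 3.015
Loading dose = maintenance dose × R = 94.1 × 3.015 ≈ 284 mg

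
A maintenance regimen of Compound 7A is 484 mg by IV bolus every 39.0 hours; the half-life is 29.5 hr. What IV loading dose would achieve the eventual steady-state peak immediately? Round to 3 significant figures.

k = ln 2 / 29.5 = 0.02350 hr⁻¹
Accumulation ratio R = 1 / (1 − e^(−kτ)) = 1 / (1 − e^(−0.02350×39.0)) = 1 / (1 − 0.4000) = 1.667
Loading dose = maintenance dose × R = 484 × 1.667 ≈ 807 mg

807 mg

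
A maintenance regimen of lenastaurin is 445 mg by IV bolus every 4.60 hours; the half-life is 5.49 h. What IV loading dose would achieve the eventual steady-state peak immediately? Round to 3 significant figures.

1010 mg

k = ln 2 / 5.49 = 0.1263 h⁻¹
Accumulation ratio R = 1 / (1 − e^(−kτ)) = 1 / (1 − e^(−0.1263×4.60)) = 1 / (1 − 0.5595) = 2.270
Loading dose = maintenance dose × R = 445 × 2.270 ≈ 1010 mg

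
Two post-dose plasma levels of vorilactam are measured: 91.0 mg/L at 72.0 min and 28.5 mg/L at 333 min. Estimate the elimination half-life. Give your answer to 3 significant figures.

k = ln(C₁/C₂) / (t₂ − t₁) = ln(91.0/28.5) / (333 − 72.0)
  = 1.161 / 261.0 = 0.004448 min⁻¹
t½ = ln 2 / k = ln 2 / 0.004448 ≈ 156 minutes

156 minutes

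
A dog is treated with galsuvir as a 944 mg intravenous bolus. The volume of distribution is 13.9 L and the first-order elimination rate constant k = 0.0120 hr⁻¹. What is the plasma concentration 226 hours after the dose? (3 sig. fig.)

C₀ = dose / V = 944 / 13.9 = 67.91 µg/mL
C(t) = C₀ e^(−kt) = 67.91 × e^(−0.01200 × 226) = 67.91 × e^(−2.712) = 67.91 × 0.06640 ≈ 4.51 µg/mL

4.51 µg/mL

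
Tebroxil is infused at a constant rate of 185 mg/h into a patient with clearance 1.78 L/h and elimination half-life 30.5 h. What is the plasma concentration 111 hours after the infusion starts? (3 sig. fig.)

95.6 mg/L

Css = rate / CL = 185 / 1.78 = 103.9 mg/L
k = ln 2 / 30.5 = 0.02273 h⁻¹
C(t) = Css (1 − e^(−kt)) = 103.9 × (1 − e^(−2.523)) = 103.9 × 0.9197 ≈ 95.6 mg/L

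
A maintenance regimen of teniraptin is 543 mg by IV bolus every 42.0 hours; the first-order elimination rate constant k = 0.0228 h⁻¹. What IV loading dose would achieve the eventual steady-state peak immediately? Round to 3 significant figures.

Accumulation ratio R = 1 / (1 − e^(−kτ)) = 1 / (1 − e^(−0.02280×42.0)) = 1 / (1 − 0.3838) = 1.623
Loading dose = maintenance dose × R = 543 × 1.623 ≈ 881 mg

881 mg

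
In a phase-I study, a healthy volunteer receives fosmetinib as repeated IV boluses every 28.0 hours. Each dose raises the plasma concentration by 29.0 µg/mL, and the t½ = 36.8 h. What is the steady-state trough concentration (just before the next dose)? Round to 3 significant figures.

k = ln 2 / 36.8 = 0.01884 h⁻¹
Fraction remaining after one interval: e^(−kτ) = e^(−0.01884 × 28.0) = 0.5901
R = 1 / (1 − 0.5901) = 2.440
Css,max = 29.0 × 2.440 = 70.76 µg/mL
Css,min = Css,max × e^(−kτ) = 70.76 × 0.5901 ≈ 41.8 µg/mL

41.8 µg/mL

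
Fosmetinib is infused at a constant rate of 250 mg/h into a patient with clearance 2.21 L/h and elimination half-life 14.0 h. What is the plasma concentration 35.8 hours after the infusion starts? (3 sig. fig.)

93.9 µg/mL

Css = rate / CL = 250 / 2.21 = 113.1 µg/mL
k = ln 2 / 14.0 = 0.04951 h⁻¹
C(t) = Css (1 − e^(−kt)) = 113.1 × (1 − e^(−1.772)) = 113.1 × 0.8301 ≈ 93.9 µg/mL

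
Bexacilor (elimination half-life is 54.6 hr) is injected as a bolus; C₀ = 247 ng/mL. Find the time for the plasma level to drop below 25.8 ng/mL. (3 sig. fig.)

k = ln 2 / 54.6 = 0.01270 hr⁻¹
C(t) = C₀ e^(−kt)  ⇒  t = ln(C₀/C) / k
t = ln(247/25.8) / 0.01270 = 2.259 / 0.01270 ≈ 178 hours

178 hours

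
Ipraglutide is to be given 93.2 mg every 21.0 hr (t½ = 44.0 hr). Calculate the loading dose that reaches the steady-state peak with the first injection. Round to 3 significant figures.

k = ln 2 / 44.0 = 0.01575 hr⁻¹
Accumulation ratio R = 1 / (1 − e^(−kτ)) = 1 / (1 − e^(−0.01575×21.0)) = 1 / (1 − 0.7183) = 3.550
Loading dose = maintenance dose × R = 93.2 × 3.550 ≈ 331 mg

331 mg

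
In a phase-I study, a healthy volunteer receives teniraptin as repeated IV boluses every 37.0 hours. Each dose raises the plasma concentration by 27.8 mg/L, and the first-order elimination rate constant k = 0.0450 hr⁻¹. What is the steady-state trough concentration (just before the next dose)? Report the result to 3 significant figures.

6.49 mg/L

Fraction remaining after one interval: e^(−kτ) = e^(−0.04500 × 37.0) = 0.1892
R = 1 / (1 − 0.1892) = 1.233
Css,max = 27.8 × 1.233 = 34.29 mg/L
Css,min = Css,max × e^(−kτ) = 34.29 × 0.1892 ≈ 6.49 mg/L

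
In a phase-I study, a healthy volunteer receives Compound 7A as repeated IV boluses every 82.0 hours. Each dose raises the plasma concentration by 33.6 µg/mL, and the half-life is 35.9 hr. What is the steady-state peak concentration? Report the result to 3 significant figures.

k = ln 2 / 35.9 = 0.01931 hr⁻¹
Fraction remaining after one interval: e^(−kτ) = e^(−0.01931 × 82.0) = 0.2053
R = 1 / (1 − 0.2053) = 1.258
Css,max = 33.6 × 1.258 ≈ 42.3 µg/mL

42.3 µg/mL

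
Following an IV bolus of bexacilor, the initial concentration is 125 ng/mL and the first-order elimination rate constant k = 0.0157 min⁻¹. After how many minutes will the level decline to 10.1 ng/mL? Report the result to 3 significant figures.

160 minutes

C(t) = C₀ e^(−kt)  ⇒  t = ln(C₀/C) / k
t = ln(125/10.1) / 0.01570 = 2.516 / 0.01570 ≈ 160 minutes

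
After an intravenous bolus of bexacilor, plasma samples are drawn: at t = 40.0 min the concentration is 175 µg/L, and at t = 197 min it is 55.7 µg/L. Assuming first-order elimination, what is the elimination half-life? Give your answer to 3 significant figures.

95.1 minutes

k = ln(C₁/C₂) / (t₂ − t₁) = ln(175/55.7) / (197 − 40.0)
  = 1.145 / 157.0 = 0.007292 min⁻¹
t½ = ln 2 / k = ln 2 / 0.007292 ≈ 95.1 minutes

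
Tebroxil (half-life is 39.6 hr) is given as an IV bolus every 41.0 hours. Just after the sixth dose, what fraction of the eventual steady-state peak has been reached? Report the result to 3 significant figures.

0.987

k = ln 2 / 39.6 = 0.01750 hr⁻¹
f_n = 1 − e^(−nkτ) = 1 − e^(−6 × 0.01750 × 41.0) = 1 − e^(−4.306) = 1 − 0.01349 ≈ 0.987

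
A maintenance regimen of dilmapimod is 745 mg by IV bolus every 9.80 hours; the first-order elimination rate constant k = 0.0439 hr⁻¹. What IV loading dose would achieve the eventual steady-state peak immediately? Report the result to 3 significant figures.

Accumulation ratio R = 1 / (1 − e^(−kτ)) = 1 / (1 − e^(−0.04390×9.80)) = 1 / (1 − 0.6504) = 2.860
Loading dose = maintenance dose × R = 745 × 2.860 ≈ 2130 mg

2130 mg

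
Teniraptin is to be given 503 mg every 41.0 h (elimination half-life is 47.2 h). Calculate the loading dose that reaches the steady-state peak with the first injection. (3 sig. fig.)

k = ln 2 / 47.2 = 0.01469 h⁻¹
Accumulation ratio R = 1 / (1 − e^(−kτ)) = 1 / (1 − e^(−0.01469×41.0)) = 1 / (1 − 0.5477) = 2.211
Loading dose = maintenance dose × R = 503 × 2.211 ≈ 1110 mg

1110 mg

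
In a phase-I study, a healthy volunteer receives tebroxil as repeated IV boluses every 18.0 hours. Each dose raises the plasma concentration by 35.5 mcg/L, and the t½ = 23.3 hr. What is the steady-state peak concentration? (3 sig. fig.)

85.6 mcg/L

k = ln 2 / 23.3 = 0.02975 hr⁻¹
Fraction remaining after one interval: e^(−kτ) = e^(−0.02975 × 18.0) = 0.5854
R = 1 / (1 − 0.5854) = 2.412
Css,max = 35.5 × 2.412 ≈ 85.6 mcg/L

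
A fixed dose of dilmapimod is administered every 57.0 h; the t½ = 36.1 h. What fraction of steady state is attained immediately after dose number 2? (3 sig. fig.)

k = ln 2 / 36.1 = 0.01920 h⁻¹
f_n = 1 − e^(−nkτ) = 1 − e^(−2 × 0.01920 × 57.0) = 1 − e^(−2.189) = 1 − 0.1120 ≈ 0.888

0.888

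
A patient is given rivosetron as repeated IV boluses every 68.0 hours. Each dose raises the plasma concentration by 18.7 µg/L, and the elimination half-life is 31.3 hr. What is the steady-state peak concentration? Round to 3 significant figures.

k = ln 2 / 31.3 = 0.02215 hr⁻¹
Fraction remaining after one interval: e^(−kτ) = e^(−0.02215 × 68.0) = 0.2218
R = 1 / (1 − 0.2218) = 1.285
Css,max = 18.7 × 1.285 ≈ 24.0 µg/L

24.0 µg/L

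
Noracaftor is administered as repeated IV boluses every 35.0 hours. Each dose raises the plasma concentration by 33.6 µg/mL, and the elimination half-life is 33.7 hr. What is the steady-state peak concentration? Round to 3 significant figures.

65.5 µg/mL

k = ln 2 / 33.7 = 0.02057 hr⁻¹
Fraction remaining after one interval: e^(−kτ) = e^(−0.02057 × 35.0) = 0.4868
R = 1 / (1 − 0.4868) = 1.949
Css,max = 33.6 × 1.949 ≈ 65.5 µg/mL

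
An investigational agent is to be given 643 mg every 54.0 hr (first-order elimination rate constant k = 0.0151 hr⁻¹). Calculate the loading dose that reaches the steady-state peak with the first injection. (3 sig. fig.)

Accumulation ratio R = 1 / (1 − e^(−kτ)) = 1 / (1 − e^(−0.01510×54.0)) = 1 / (1 − 0.4425) = 1.794
Loading dose = maintenance dose × R = 643 × 1.794 ≈ 1150 mg

1150 mg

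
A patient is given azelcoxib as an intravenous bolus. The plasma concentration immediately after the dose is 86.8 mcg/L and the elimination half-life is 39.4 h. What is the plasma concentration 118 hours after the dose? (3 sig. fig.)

k = ln 2 / 39.4 = 0.01759 h⁻¹
118 h is 2.995 half-lives, so C = 86.8 × (1/2)^2.995 = 86.8 × 0.1254 ≈ 10.9 mcg/L

10.9 mcg/L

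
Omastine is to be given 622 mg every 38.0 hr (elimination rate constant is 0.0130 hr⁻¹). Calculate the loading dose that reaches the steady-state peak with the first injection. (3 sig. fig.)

Accumulation ratio R = 1 / (1 − e^(−kτ)) = 1 / (1 − e^(−0.01300×38.0)) = 1 / (1 − 0.6102) = 2.565
Loading dose = maintenance dose × R = 622 × 2.565 ≈ 1600 mg

1600 mg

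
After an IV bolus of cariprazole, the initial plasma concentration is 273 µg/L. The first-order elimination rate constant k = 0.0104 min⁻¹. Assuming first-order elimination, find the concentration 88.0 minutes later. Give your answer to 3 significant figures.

109 µg/L

C(t) = C₀ e^(−kt) = 273 × e^(−0.01040 × 88.0) = 273 × e^(−0.9152) = 273 × 0.4004 ≈ 109 µg/L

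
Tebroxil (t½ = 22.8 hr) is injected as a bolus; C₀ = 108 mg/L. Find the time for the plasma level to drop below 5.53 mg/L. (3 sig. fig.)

k = ln 2 / 22.8 = 0.03040 hr⁻¹
C(t) = C₀ e^(−kt)  ⇒  t = ln(C₀/C) / k
t = ln(108/5.53) / 0.03040 = 2.972 / 0.03040 ≈ 97.8 hours

97.8 hours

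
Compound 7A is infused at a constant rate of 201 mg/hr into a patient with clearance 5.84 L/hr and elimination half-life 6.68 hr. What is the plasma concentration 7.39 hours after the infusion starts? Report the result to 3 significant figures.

Css = rate / CL = 201 / 5.84 = 34.42 mg/L
k = ln 2 / 6.68 = 0.1038 hr⁻¹
C(t) = Css (1 − e^(−kt)) = 34.42 × (1 − e^(−0.7668)) = 34.42 × 0.5355 ≈ 18.4 mg/L

18.4 mg/L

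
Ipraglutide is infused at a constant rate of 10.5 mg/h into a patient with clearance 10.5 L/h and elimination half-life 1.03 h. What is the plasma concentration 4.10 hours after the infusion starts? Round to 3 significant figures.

Css = rate / CL = 10.5 / 10.5 = 1.000 µg/mL
k = ln 2 / 1.03 = 0.6730 h⁻¹
C(t) = Css (1 − e^(−kt)) = 1.000 × (1 − e^(−2.759)) = 1.000 × 0.9367 ≈ 0.937 µg/mL

0.937 µg/mL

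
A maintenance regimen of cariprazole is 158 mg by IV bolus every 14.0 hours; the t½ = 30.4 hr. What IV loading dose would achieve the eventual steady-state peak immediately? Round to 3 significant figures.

k = ln 2 / 30.4 = 0.02280 hr⁻¹
Accumulation ratio R = 1 / (1 − e^(−kτ)) = 1 / (1 − e^(−0.02280×14.0)) = 1 / (1 − 0.7267) = 3.659
Loading dose = maintenance dose × R = 158 × 3.659 ≈ 578 mg

578 mg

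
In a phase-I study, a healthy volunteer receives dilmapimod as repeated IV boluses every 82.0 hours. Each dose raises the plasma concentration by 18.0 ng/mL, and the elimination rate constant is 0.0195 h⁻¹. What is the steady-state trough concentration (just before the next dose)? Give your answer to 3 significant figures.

4.56 ng/mL

Fraction remaining after one interval: e^(−kτ) = e^(−0.01950 × 82.0) = 0.2021
R = 1 / (1 − 0.2021) = 1.253
Css,max = 18.0 × 1.253 = 22.56 ng/mL
Css,min = Css,max × e^(−kτ) = 22.56 × 0.2021 ≈ 4.56 ng/mL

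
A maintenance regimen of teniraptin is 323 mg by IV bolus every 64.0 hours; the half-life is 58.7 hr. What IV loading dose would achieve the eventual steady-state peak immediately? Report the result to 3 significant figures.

609 mg

k = ln 2 / 58.7 = 0.01181 hr⁻¹
Accumulation ratio R = 1 / (1 − e^(−kτ)) = 1 / (1 − e^(−0.01181×64.0)) = 1 / (1 − 0.4697) = 1.886
Loading dose = maintenance dose × R = 323 × 1.886 ≈ 609 mg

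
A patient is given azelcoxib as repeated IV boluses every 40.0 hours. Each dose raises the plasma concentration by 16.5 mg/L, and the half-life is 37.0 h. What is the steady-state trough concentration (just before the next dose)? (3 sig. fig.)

k = ln 2 / 37.0 = 0.01873 h⁻¹
Fraction remaining after one interval: e^(−kτ) = e^(−0.01873 × 40.0) = 0.4727
R = 1 / (1 − 0.4727) = 1.896
Css,max = 16.5 × 1.896 = 31.29 mg/L
Css,min = Css,max × e^(−kτ) = 31.29 × 0.4727 ≈ 14.8 mg/L

14.8 mg/L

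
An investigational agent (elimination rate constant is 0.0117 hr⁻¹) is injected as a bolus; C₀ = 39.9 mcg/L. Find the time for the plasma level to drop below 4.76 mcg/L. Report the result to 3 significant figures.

C(t) = C₀ e^(−kt)  ⇒  t = ln(C₀/C) / k
t = ln(39.9/4.76) / 0.01170 = 2.126 / 0.01170 ≈ 182 hours

182 hours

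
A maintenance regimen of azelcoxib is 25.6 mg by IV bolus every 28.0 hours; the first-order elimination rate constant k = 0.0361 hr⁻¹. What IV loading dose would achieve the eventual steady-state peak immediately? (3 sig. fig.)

Accumulation ratio R = 1 / (1 − e^(−kτ)) = 1 / (1 − e^(−0.03610×28.0)) = 1 / (1 − 0.3639) = 1.572
Loading dose = maintenance dose × R = 25.6 × 1.572 ≈ 40.2 mg

40.2 mg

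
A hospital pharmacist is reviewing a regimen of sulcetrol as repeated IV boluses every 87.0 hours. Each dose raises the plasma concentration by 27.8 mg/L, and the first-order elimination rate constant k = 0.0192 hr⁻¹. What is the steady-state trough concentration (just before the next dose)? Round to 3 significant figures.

6.44 mg/L

Fraction remaining after one interval: e^(−kτ) = e^(−0.01920 × 87.0) = 0.1882
R = 1 / (1 − 0.1882) = 1.232
Css,max = 27.8 × 1.232 = 34.24 mg/L
Css,min = Css,max × e^(−kτ) = 34.24 × 0.1882 ≈ 6.44 mg/L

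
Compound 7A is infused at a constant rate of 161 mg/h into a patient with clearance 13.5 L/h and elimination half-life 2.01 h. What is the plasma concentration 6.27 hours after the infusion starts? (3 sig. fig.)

10.6 mg/L

Css = rate / CL = 161 / 13.5 = 11.93 mg/L
k = ln 2 / 2.01 = 0.3448 h⁻¹
C(t) = Css (1 − e^(−kt)) = 11.93 × (1 − e^(−2.162)) = 11.93 × 0.8849 ≈ 10.6 mg/L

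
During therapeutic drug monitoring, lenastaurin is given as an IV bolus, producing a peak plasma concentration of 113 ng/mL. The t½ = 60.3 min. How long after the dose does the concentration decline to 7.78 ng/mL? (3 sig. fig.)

k = ln 2 / 60.3 = 0.01149 min⁻¹
C(t) = C₀ e^(−kt)  ⇒  t = ln(C₀/C) / k
t = ln(113/7.78) / 0.01149 = 2.676 / 0.01149 ≈ 233 minutes

233 minutes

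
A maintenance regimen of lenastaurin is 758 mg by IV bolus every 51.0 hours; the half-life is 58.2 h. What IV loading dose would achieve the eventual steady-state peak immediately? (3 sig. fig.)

1670 mg

k = ln 2 / 58.2 = 0.01191 h⁻¹
Accumulation ratio R = 1 / (1 − e^(−kτ)) = 1 / (1 − e^(−0.01191×51.0)) = 1 / (1 − 0.5448) = 2.197
Loading dose = maintenance dose × R = 758 × 2.197 ≈ 1670 mg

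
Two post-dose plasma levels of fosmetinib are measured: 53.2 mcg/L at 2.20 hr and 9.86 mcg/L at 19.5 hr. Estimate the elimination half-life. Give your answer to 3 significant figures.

k = ln(C₁/C₂) / (t₂ − t₁) = ln(53.2/9.86) / (19.5 − 2.20)
  = 1.686 / 17.30 = 0.09743 hr⁻¹
t½ = ln 2 / k = ln 2 / 0.09743 ≈ 7.11 hours

7.11 hours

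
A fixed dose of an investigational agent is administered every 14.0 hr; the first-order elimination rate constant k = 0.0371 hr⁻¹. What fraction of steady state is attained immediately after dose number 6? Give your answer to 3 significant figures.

0.956

f_n = 1 − e^(−nkτ) = 1 − e^(−6 × 0.03710 × 14.0) = 1 − e^(−3.116) = 1 − 0.04432 ≈ 0.956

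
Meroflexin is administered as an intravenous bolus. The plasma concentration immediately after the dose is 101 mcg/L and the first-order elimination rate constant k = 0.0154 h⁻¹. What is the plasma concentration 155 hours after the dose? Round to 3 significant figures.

C(t) = C₀ e^(−kt) = 101 × e^(−0.01540 × 155) = 101 × e^(−2.387) = 101 × 0.09190 ≈ 9.28 mcg/L

9.28 mcg/L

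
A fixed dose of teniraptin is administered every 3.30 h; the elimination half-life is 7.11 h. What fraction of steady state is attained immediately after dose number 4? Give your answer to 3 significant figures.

k = ln 2 / 7.11 = 0.09749 h⁻¹
f_n = 1 − e^(−nkτ) = 1 − e^(−4 × 0.09749 × 3.30) = 1 − e^(−1.287) = 1 − 0.2761 ≈ 0.724

0.724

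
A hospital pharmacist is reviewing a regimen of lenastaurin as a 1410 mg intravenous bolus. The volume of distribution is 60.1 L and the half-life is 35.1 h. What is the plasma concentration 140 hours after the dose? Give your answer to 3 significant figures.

1.48 mg/L

C₀ = dose / V = 1410 / 60.1 = 23.46 mg/L
k = ln 2 / 35.1 = 0.01975 h⁻¹
C(t) = C₀ e^(−kt) = 23.46 × e^(−0.01975 × 140) = 23.46 × e^(−2.765) = 23.46 × 0.06300 ≈ 1.48 mg/L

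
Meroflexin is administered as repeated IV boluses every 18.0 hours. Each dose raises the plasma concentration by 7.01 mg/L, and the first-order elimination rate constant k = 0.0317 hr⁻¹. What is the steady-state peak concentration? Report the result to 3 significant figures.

16.1 mg/L

Fraction remaining after one interval: e^(−kτ) = e^(−0.03170 × 18.0) = 0.5652
R = 1 / (1 − 0.5652) = 2.300
Css,max = 7.01 × 2.300 ≈ 16.1 mg/L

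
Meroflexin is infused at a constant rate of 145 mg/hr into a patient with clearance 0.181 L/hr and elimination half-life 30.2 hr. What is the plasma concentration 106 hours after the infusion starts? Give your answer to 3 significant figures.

731 mg/L

Css = rate / CL = 145 / 0.181 = 801.1 mg/L
k = ln 2 / 30.2 = 0.02295 hr⁻¹
C(t) = Css (1 − e^(−kt)) = 801.1 × (1 − e^(−2.433)) = 801.1 × 0.9122 ≈ 731 mg/L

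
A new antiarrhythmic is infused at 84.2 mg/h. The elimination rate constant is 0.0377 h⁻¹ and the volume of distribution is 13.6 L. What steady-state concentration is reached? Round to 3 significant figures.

164 µg/mL

CL = k · V = 0.0377 × 13.6 = 0.5127 L/h
Css = rate / CL = 84.2 / 0.5127 ≈ 164 µg/mL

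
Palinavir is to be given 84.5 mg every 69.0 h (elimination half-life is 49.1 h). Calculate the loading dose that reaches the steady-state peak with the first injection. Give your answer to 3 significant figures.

136 mg

k = ln 2 / 49.1 = 0.01412 h⁻¹
Accumulation ratio R = 1 / (1 − e^(−kτ)) = 1 / (1 − e^(−0.01412×69.0)) = 1 / (1 − 0.3775) = 1.607
Loading dose = maintenance dose × R = 84.5 × 1.607 ≈ 136 mg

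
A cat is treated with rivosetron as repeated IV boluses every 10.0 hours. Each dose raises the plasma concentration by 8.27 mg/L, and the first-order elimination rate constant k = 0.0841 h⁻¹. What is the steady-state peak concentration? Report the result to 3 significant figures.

14.5 mg/L

Fraction remaining after one interval: e^(−kτ) = e^(−0.08410 × 10.0) = 0.4313
R = 1 / (1 − 0.4313) = 1.758
Css,max = 8.27 × 1.758 ≈ 14.5 mg/L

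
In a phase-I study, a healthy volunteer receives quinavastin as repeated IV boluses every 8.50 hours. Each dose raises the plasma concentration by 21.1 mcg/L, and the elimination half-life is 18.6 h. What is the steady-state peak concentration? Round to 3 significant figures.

77.7 mcg/L

k = ln 2 / 18.6 = 0.03727 h⁻¹
Fraction remaining after one interval: e^(−kτ) = e^(−0.03727 × 8.50) = 0.7285
R = 1 / (1 − 0.7285) = 3.683
Css,max = 21.1 × 3.683 ≈ 77.7 mcg/L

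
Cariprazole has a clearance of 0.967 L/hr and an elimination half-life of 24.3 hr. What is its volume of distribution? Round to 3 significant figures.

33.9 L

k = ln 2 / t½ = ln 2 / 24.3 = 0.02852 hr⁻¹
V = CL / k = 0.967 / 0.02852 ≈ 33.9 L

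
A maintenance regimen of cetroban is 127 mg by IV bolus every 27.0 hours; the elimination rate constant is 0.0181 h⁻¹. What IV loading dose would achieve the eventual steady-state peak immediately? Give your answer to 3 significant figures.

Accumulation ratio R = 1 / (1 − e^(−kτ)) = 1 / (1 − e^(−0.01810×27.0)) = 1 / (1 − 0.6134) = 2.587
Loading dose = maintenance dose × R = 127 × 2.587 ≈ 329 mg

329 mg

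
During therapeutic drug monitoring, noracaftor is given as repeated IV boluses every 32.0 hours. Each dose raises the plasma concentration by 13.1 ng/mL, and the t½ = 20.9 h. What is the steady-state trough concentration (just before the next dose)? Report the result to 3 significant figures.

6.93 ng/mL

k = ln 2 / 20.9 = 0.03316 h⁻¹
Fraction remaining after one interval: e^(−kτ) = e^(−0.03316 × 32.0) = 0.3460
R = 1 / (1 − 0.3460) = 1.529
Css,max = 13.1 × 1.529 = 20.03 ng/mL
Css,min = Css,max × e^(−kτ) = 20.03 × 0.3460 ≈ 6.93 ng/mL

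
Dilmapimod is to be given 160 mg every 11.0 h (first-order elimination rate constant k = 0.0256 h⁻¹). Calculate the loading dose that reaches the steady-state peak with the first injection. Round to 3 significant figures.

652 mg

Accumulation ratio R = 1 / (1 − e^(−kτ)) = 1 / (1 − e^(−0.02560×11.0)) = 1 / (1 − 0.7546) = 4.075
Loading dose = maintenance dose × R = 160 × 4.075 ≈ 652 mg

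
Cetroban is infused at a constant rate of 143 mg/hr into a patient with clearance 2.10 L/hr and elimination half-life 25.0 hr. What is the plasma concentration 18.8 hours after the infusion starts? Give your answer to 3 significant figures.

27.7 mg/L

Css = rate / CL = 143 / 2.10 = 68.10 mg/L
k = ln 2 / 25.0 = 0.02773 hr⁻¹
C(t) = Css (1 − e^(−kt)) = 68.10 × (1 − e^(−0.5212)) = 68.10 × 0.4062 ≈ 27.7 mg/L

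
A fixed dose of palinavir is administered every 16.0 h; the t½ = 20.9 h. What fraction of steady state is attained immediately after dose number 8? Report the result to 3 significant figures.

k = ln 2 / 20.9 = 0.03316 h⁻¹
f_n = 1 − e^(−nkτ) = 1 − e^(−8 × 0.03316 × 16.0) = 1 − e^(−4.245) = 1 − 0.01433 ≈ 0.986

0.986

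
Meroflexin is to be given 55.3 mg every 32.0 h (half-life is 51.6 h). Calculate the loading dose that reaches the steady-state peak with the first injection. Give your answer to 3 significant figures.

158 mg

k = ln 2 / 51.6 = 0.01343 h⁻¹
Accumulation ratio R = 1 / (1 − e^(−kτ)) = 1 / (1 − e^(−0.01343×32.0)) = 1 / (1 − 0.6506) = 2.862
Loading dose = maintenance dose × R = 55.3 × 2.862 ≈ 158 mg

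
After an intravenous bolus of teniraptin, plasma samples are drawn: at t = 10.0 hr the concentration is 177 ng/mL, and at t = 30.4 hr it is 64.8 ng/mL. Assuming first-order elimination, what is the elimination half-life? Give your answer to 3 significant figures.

14.1 hours

k = ln(C₁/C₂) / (t₂ − t₁) = ln(177/64.8) / (30.4 − 10.0)
  = 1.005 / 20.40 = 0.04926 hr⁻¹
t½ = ln 2 / k = ln 2 / 0.04926 ≈ 14.1 hours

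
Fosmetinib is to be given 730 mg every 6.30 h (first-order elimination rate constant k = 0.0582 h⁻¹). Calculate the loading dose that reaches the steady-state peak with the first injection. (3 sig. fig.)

2380 mg

Accumulation ratio R = 1 / (1 − e^(−kτ)) = 1 / (1 − e^(−0.05820×6.30)) = 1 / (1 − 0.6930) = 3.258
Loading dose = maintenance dose × R = 730 × 3.258 ≈ 2380 mg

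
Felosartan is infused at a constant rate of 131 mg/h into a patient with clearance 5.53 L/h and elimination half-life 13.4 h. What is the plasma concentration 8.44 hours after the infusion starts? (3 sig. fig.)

8.38 µg/mL

Css = rate / CL = 131 / 5.53 = 23.69 µg/mL
k = ln 2 / 13.4 = 0.05173 h⁻¹
C(t) = Css (1 − e^(−kt)) = 23.69 × (1 − e^(−0.4366)) = 23.69 × 0.3538 ≈ 8.38 µg/mL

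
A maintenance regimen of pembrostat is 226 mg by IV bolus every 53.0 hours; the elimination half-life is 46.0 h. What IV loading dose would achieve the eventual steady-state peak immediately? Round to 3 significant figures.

411 mg

k = ln 2 / 46.0 = 0.01507 h⁻¹
Accumulation ratio R = 1 / (1 − e^(−kτ)) = 1 / (1 − e^(−0.01507×53.0)) = 1 / (1 − 0.4499) = 1.818
Loading dose = maintenance dose × R = 226 × 1.818 ≈ 411 mg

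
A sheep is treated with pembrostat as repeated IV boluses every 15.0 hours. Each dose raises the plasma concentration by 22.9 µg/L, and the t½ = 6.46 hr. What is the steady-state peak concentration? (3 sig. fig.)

28.6 µg/L

k = ln 2 / 6.46 = 0.1073 hr⁻¹
Fraction remaining after one interval: e^(−kτ) = e^(−0.1073 × 15.0) = 0.2000
R = 1 / (1 − 0.2000) = 1.250
Css,max = 22.9 × 1.250 ≈ 28.6 µg/L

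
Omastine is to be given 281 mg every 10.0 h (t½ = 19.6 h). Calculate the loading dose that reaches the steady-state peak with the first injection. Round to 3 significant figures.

k = ln 2 / 19.6 = 0.03536 h⁻¹
Accumulation ratio R = 1 / (1 − e^(−kτ)) = 1 / (1 − e^(−0.03536×10.0)) = 1 / (1 − 0.7021) = 3.357
Loading dose = maintenance dose × R = 281 × 3.357 ≈ 943 mg

943 mg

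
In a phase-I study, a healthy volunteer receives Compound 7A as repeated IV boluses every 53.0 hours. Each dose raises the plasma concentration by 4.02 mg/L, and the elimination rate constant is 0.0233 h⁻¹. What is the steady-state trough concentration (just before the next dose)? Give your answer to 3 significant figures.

1.65 mg/L

Fraction remaining after one interval: e^(−kτ) = e^(−0.02330 × 53.0) = 0.2909
R = 1 / (1 − 0.2909) = 1.410
Css,max = 4.02 × 1.410 = 5.669 mg/L
Css,min = Css,max × e^(−kτ) = 5.669 × 0.2909 ≈ 1.65 mg/L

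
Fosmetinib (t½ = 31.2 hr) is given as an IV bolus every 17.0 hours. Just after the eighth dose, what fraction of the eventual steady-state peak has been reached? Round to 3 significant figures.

k = ln 2 / 31.2 = 0.02222 hr⁻¹
f_n = 1 − e^(−nkτ) = 1 − e^(−8 × 0.02222 × 17.0) = 1 − e^(−3.021) = 1 − 0.04873 ≈ 0.951

0.951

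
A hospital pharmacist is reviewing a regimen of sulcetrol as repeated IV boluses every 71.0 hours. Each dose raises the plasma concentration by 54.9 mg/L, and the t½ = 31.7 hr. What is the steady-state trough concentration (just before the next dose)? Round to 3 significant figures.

14.7 mg/L

k = ln 2 / 31.7 = 0.02187 hr⁻¹
Fraction remaining after one interval: e^(−kτ) = e^(−0.02187 × 71.0) = 0.2117
R = 1 / (1 − 0.2117) = 1.269
Css,max = 54.9 × 1.269 = 69.65 mg/L
Css,min = Css,max × e^(−kτ) = 69.65 × 0.2117 ≈ 14.7 mg/L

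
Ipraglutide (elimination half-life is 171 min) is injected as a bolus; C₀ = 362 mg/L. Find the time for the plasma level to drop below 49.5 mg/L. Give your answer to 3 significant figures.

k = ln 2 / 171 = 0.004053 min⁻¹
C(t) = C₀ e^(−kt)  ⇒  t = ln(C₀/C) / k
t = ln(362/49.5) / 0.004053 = 1.990 / 0.004053 ≈ 491 minutes

491 minutes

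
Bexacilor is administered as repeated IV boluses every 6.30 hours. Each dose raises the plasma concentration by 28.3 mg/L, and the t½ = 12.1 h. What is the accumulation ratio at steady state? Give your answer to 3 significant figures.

3.30

k = ln 2 / 12.1 = 0.05728 h⁻¹
Fraction remaining after one interval: e^(−kτ) = e^(−0.05728 × 6.30) = 0.6971
R = 1 / (1 − 0.6971) = 1 / 0.3029 ≈ 3.30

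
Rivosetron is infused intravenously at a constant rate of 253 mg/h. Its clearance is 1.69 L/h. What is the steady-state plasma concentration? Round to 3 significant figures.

150 µg/mL

Css = infusion rate / CL = 253 / 1.69 ≈ 150 µg/mL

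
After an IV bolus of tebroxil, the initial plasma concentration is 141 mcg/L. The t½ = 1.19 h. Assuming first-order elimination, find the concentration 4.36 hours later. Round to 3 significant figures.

k = ln 2 / 1.19 = 0.5825 h⁻¹
4.36 h is 3.664 half-lives, so C = 141 × (1/2)^3.664 = 141 × 0.07890 ≈ 11.1 mcg/L

11.1 mcg/L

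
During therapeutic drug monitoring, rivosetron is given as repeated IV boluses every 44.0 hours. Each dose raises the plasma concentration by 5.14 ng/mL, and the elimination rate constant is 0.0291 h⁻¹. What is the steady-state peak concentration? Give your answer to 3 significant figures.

Fraction remaining after one interval: e^(−kτ) = e^(−0.02910 × 44.0) = 0.2779
R = 1 / (1 − 0.2779) = 1.385
Css,max = 5.14 × 1.385 ≈ 7.12 ng/mL

7.12 ng/mL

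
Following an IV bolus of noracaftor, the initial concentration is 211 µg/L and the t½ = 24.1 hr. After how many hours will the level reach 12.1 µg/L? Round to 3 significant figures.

99.4 hours

k = ln 2 / 24.1 = 0.02876 hr⁻¹
C(t) = C₀ e^(−kt)  ⇒  t = ln(C₀/C) / k
t = ln(211/12.1) / 0.02876 = 2.859 / 0.02876 ≈ 99.4 hours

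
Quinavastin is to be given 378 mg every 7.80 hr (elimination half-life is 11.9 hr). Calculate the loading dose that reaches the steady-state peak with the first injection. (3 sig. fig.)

k = ln 2 / 11.9 = 0.05825 hr⁻¹
Accumulation ratio R = 1 / (1 − e^(−kτ)) = 1 / (1 − e^(−0.05825×7.80)) = 1 / (1 − 0.6349) = 2.739
Loading dose = maintenance dose × R = 378 × 2.739 ≈ 1040 mg

1040 mg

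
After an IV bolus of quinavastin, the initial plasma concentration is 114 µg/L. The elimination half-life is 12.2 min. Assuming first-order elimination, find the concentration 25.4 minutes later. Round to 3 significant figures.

26.9 µg/L

k = ln 2 / 12.2 = 0.05682 min⁻¹
25.4 min is 2.082 half-lives, so C = 114 × (1/2)^2.082 = 114 × 0.2362 ≈ 26.9 µg/L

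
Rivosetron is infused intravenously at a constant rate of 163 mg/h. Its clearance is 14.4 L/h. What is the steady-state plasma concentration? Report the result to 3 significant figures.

11.3 mg/L

Css = infusion rate / CL = 163 / 14.4 ≈ 11.3 mg/L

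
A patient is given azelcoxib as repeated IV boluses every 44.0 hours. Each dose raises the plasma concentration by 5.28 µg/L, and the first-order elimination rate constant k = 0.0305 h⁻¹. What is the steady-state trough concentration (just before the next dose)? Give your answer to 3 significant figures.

Fraction remaining after one interval: e^(−kτ) = e^(−0.03050 × 44.0) = 0.2613
R = 1 / (1 − 0.2613) = 1.354
Css,max = 5.28 × 1.354 = 7.148 µg/L
Css,min = Css,max × e^(−kτ) = 7.148 × 0.2613 ≈ 1.87 µg/L

1.87 µg/L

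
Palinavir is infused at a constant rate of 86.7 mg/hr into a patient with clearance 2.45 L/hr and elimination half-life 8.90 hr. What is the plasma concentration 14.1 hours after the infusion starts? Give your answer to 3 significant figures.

Css = rate / CL = 86.7 / 2.45 = 35.39 mg/L
k = ln 2 / 8.90 = 0.07788 hr⁻¹
C(t) = Css (1 − e^(−kt)) = 35.39 × (1 − e^(−1.098)) = 35.39 × 0.6665 ≈ 23.6 mg/L

23.6 mg/L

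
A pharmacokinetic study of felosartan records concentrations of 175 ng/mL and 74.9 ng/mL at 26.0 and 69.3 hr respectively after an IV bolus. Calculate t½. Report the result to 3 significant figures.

k = ln(C₁/C₂) / (t₂ − t₁) = ln(175/74.9) / (69.3 − 26.0)
  = 0.8486 / 43.30 = 0.01960 hr⁻¹
t½ = ln 2 / k = ln 2 / 0.01960 ≈ 35.4 hours

35.4 hours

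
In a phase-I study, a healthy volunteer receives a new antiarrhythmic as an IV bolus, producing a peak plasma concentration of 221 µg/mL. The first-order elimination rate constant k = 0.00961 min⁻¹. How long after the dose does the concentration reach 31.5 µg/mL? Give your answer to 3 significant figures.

C(t) = C₀ e^(−kt)  ⇒  t = ln(C₀/C) / k
t = ln(221/31.5) / 0.009610 = 1.948 / 0.009610 ≈ 203 minutes

203 minutes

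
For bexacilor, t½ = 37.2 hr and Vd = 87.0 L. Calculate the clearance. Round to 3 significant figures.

k = ln 2 / t½ = ln 2 / 37.2 = 0.01863 hr⁻¹
CL = k · V = 0.01863 × 87.0 ≈ 1.62 L/hr

1.62 L/hr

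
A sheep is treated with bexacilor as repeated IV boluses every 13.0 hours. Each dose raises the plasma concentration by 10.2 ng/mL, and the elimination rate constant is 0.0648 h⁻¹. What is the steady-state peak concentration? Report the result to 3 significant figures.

17.9 ng/mL

Fraction remaining after one interval: e^(−kτ) = e^(−0.06480 × 13.0) = 0.4307
R = 1 / (1 − 0.4307) = 1.756
Css,max = 10.2 × 1.756 ≈ 17.9 ng/mL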